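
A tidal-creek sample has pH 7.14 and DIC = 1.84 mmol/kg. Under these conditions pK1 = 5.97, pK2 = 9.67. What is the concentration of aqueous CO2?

[CO2*] = 0.116 mmol/kg

α₀ = 1 / (1 + K1/[H⁺] + K1K2/[H⁺]²) = 1 / (1 + 10^+1.17 + 10^-1.36)
   = 1 / (1 + 14.791 + 0.043652) = 1/15.835 = 0.06315
[CO2*] = α₀ × DIC = 0.06315 × 1.84 = 0.116 mmol/kg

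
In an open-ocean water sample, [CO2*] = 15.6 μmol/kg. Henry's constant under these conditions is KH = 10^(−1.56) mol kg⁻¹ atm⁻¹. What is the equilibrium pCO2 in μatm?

pCO2 = 566 μatm

KH = 10^(−1.56) = 2.754×10^-2 mol kg⁻¹ atm⁻¹
pCO2 = [CO2*]/KH = 15.6×10^-6 / 2.754×10^-2 = 5.66×10^-4 atm = 566 μatm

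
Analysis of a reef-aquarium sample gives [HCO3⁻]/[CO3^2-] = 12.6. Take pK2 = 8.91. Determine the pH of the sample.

From K2 = [H⁺][CO3^2-]/[HCO3⁻]:  pH = pK2 − log₁₀([HCO3⁻]/[CO3^2-])
log₁₀(12.6) = +1.100
pH = 8.91 − (+1.100) = 7.81

pH = 7.81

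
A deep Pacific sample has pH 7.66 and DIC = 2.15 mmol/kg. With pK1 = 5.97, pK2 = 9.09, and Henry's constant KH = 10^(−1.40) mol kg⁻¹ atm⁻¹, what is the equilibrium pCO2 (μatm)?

α₀ = 1 / (1 + K1/[H⁺] + K1K2/[H⁺]²) = 1 / (1 + 10^+1.69 + 10^+0.26)
   = 1 / (1 + 48.978 + 1.8197) = 1/51.798 = 0.01931
[CO2*] = α₀ × DIC = 0.01931 × 2.15 = 0.04151 mmol/kg
pCO2 = [CO2*]/KH = 4.151×10^-5 / 3.981×10^-2 = 1040 μatm

pCO2 = 1040 μatm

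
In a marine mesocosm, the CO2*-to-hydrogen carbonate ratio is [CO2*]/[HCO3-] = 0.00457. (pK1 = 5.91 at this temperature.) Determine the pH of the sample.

From K1 = [H⁺][HCO3-]/[CO2*]:  pH = pK1 − log₁₀([CO2*]/[HCO3-])
log₁₀(0.00457) = -2.340
pH = 5.91 − (-2.340) = 8.25

pH = 8.25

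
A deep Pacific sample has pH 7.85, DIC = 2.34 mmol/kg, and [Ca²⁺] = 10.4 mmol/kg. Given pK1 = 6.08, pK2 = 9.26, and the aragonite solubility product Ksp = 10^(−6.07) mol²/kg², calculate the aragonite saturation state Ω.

α₂ = 1 / (1 + [H⁺]/K2 + [H⁺]²/(K1K2)) = 1 / (1 + 10^+1.41 + 10^-0.36)
   = 1 / (1 + 25.704 + 0.43652) = 1/27.140 = 0.03685
[CO3²⁻] = α₂ × DIC = 0.03685 × 2.34 = 0.08622 mmol/kg
Ksp = 10^(−6.07) = 8.511×10^-7
Ω = [Ca²⁺][CO3²⁻]/Ksp = (10.4×10^-3)(8.622×10^-5) / 8.511×10^-7 = 1.05

Ω = 1.05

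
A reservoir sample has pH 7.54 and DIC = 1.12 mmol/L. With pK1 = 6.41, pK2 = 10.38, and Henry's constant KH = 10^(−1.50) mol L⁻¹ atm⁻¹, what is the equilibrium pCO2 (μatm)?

pCO2 = 2440 μatm

α₀ = 1 / (1 + K1/[H⁺] + K1K2/[H⁺]²) = 1 / (1 + 10^+1.13 + 10^-1.71)
   = 1 / (1 + 13.490 + 0.019498) = 1/14.509 = 0.06892
[CO2*] = α₀ × DIC = 0.06892 × 1.12 = 0.07719 mmol/L
pCO2 = [CO2*]/KH = 7.719×10^-5 / 3.162×10^-2 = 2440 μatm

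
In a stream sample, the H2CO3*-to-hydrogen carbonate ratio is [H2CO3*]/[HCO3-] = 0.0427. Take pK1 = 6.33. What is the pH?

From K1 = [H⁺][HCO3-]/[H2CO3*]:  pH = pK1 − log₁₀([H2CO3*]/[HCO3-])
log₁₀(0.0427) = -1.370
pH = 6.33 − (-1.370) = 7.70

pH = 7.70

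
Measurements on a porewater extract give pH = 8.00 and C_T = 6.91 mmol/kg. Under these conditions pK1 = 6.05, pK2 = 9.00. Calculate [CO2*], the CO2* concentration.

α₀ = 1 / (1 + K1/[H⁺] + K1K2/[H⁺]²) = 1 / (1 + 10^+1.95 + 10^+0.95)
   = 1 / (1 + 89.125 + 8.9125) = 1/99.038 = 0.01010
[CO2*] = α₀ × DIC = 0.01010 × 6.91 = 0.0698 mmol/kg

[CO2*] = 0.0698 mmol/kg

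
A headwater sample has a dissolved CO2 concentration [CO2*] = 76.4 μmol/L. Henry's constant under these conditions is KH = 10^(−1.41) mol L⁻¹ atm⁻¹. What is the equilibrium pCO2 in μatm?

KH = 10^(−1.41) = 3.890×10^-2 mol L⁻¹ atm⁻¹
pCO2 = [CO2*]/KH = 76.4×10^-6 / 3.890×10^-2 = 1.96×10^-3 atm = 1960 μatm

pCO2 = 1960 μatm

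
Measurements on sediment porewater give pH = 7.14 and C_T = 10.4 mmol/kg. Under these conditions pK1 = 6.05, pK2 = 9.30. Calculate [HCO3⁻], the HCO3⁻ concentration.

α₁ = 1 / (1 + [H⁺]/K1 + K2/[H⁺]) = 1 / (1 + 10^-1.09 + 10^-2.16)
   = 1 / (1 + 0.081283 + 0.0069183) = 1/1.0882 = 0.9189
[HCO3⁻] = α₁ × DIC = 0.9189 × 10.4 = 9.56 mmol/kg

[HCO3⁻] = 9.56 mmol/kg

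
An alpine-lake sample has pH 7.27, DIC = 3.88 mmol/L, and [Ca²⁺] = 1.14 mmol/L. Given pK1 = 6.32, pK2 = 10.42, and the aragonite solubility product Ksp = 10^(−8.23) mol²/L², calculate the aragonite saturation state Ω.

α₂ = 1 / (1 + [H⁺]/K2 + [H⁺]²/(K1K2)) = 1 / (1 + 10^+3.15 + 10^+2.20)
   = 1 / (1 + 1412.5 + 158.49) = 1/1572.0 = 0.0006361
[CO3²⁻] = α₂ × DIC = 0.0006361 × 3.88 = 0.002468 mmol/L = 2.468 μmol/L
Ksp = 10^(−8.23) = 5.888×10^-9
Ω = [Ca²⁺][CO3²⁻]/Ksp = (1.14×10^-3)(2.468×10^-6) / 5.888×10^-9 = 0.478

Ω = 0.478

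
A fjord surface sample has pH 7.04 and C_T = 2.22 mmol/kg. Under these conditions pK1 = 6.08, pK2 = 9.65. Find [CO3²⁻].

α₂ = 1 / (1 + [H⁺]/K2 + [H⁺]²/(K1K2)) = 1 / (1 + 10^+2.61 + 10^+1.65)
   = 1 / (1 + 407.38 + 44.668) = 1/453.05 = 0.002207
[CO3²⁻] = α₂ × DIC = 0.002207 × 2.22 = 0.00490 mmol/kg = 4.90 μmol/kg

[CO3²⁻] = 4.90 μmol/kg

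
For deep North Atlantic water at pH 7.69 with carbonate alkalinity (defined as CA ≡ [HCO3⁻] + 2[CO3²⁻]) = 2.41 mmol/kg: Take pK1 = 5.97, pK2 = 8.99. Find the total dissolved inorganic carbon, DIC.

CA = [HCO3⁻] + 2[CO3²⁻] = (α₁ + 2α₂)·DIC
At pH 7.69: [H⁺]/K1 = 10^-1.72 = 0.019055, K2/[H⁺] = 10^-1.30 = 0.050119
α₁ = 1/(1 + 0.019055 + 0.050119) = 1/1.0692 = 0.9353; α₂ = α₁·K2/[H⁺] = 0.04688
α₁ + 2α₂ = 1.0291
DIC = CA / (α₁ + 2α₂) = 2.41 / 1.0291 = 2.34 mmol/kg

DIC = 2.34 mmol/kg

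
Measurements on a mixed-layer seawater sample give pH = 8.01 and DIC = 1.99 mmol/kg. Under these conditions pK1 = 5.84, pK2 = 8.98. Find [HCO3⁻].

[HCO3⁻] = 1.79 mmol/kg

α₁ = 1 / (1 + [H⁺]/K1 + K2/[H⁺]) = 1 / (1 + 10^-2.17 + 10^-0.97)
   = 1 / (1 + 0.0067608 + 0.10715) = 1/1.1139 = 0.8977
[HCO3⁻] = α₁ × DIC = 0.8977 × 1.99 = 1.79 mmol/kg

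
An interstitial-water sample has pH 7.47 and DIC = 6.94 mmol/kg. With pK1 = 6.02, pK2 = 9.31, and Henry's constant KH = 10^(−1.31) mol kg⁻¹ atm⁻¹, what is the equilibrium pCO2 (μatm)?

α₀ = 1 / (1 + K1/[H⁺] + K1K2/[H⁺]²) = 1 / (1 + 10^+1.45 + 10^-0.39)
   = 1 / (1 + 28.184 + 0.40738) = 1/29.591 = 0.03379
[CO2*] = α₀ × DIC = 0.03379 × 6.94 = 0.2345 mmol/kg
pCO2 = [CO2*]/KH = 2.345×10^-4 / 4.898×10^-2 = 4790 μatm

pCO2 = 4790 μatm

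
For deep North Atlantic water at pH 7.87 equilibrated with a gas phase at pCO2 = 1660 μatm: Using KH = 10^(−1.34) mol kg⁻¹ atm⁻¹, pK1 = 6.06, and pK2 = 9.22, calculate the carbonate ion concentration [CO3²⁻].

[CO3²⁻] = 0.219 mmol/kg

[CO2*] = KH · pCO2 = 10^(−1.34) × 1660×10^-6 = 7.588×10^-5 mol/kg
α₀ = 1/(1 + K1/[H⁺] + K1K2/[H⁺]²) = 1/(1 + 10^+1.81 + 10^+0.46) = 0.01461
DIC = [CO2*]/α₀ = 7.588×10^-5 / 0.01461 = 5.194 mmol/kg
[CO3²⁻] = α₂·DIC; α₂ = 0.04213, so [CO3²⁻] = 0.04213 × 5.194 = 0.219 mmol/kg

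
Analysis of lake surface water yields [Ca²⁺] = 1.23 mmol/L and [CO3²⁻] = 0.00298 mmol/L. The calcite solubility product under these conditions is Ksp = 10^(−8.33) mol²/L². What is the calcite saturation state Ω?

Ω = 0.784

Ksp = 10^(−8.33) = 4.677×10^-9
Ω = [Ca²⁺][CO3²⁻]/Ksp = (1.23×10^-3)(0.00298×10^-3) / 4.677×10^-9 = 0.784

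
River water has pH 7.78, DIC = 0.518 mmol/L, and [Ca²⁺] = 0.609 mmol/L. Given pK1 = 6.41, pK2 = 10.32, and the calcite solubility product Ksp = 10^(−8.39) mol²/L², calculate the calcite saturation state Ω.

Ω = 0.214

α₂ = 1 / (1 + [H⁺]/K2 + [H⁺]²/(K1K2)) = 1 / (1 + 10^+2.54 + 10^+1.17)
   = 1 / (1 + 346.74 + 14.791) = 1/362.53 = 0.002758
[CO3²⁻] = α₂ × DIC = 0.002758 × 0.518 = 0.001429 mmol/L = 1.429 μmol/L
Ksp = 10^(−8.39) = 4.074×10^-9
Ω = [Ca²⁺][CO3²⁻]/Ksp = (0.609×10^-3)(1.429×10^-6) / 4.074×10^-9 = 0.214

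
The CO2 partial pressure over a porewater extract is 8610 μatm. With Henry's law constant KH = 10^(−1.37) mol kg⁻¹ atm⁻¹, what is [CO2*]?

KH = 10^(−1.37) = 4.266×10^-2 mol kg⁻¹ atm⁻¹
[CO2*] = KH · pCO2 = 4.266×10^-2 × 8610×10^-6 atm = 3.67×10^-4 mol/kg

[CO2*] = 367 μmol/kg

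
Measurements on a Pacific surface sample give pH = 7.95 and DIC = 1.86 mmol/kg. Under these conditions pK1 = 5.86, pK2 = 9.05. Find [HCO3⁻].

α₁ = 1 / (1 + [H⁺]/K1 + K2/[H⁺]) = 1 / (1 + 10^-2.09 + 10^-1.10)
   = 1 / (1 + 0.0081283 + 0.079433) = 1/1.0876 = 0.9195
[HCO3⁻] = α₁ × DIC = 0.9195 × 1.86 = 1.71 mmol/kg

[HCO3⁻] = 1.71 mmol/kg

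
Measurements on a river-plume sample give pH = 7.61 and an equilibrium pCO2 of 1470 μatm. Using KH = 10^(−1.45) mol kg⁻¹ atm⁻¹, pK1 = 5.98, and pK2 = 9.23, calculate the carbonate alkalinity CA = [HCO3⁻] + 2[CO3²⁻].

[CO2*] = KH · pCO2 = 10^(−1.45) × 1470×10^-6 = 5.216×10^-5 mol/kg
α₀ = 1/(1 + K1/[H⁺] + K1K2/[H⁺]²) = 1/(1 + 10^+1.63 + 10^+0.01) = 0.02238
DIC = [CO2*]/α₀ = 5.216×10^-5 / 0.02238 = 2.330 mmol/kg
CA = (α₁ + 2α₂)·DIC = (0.9547 + 2×0.02290) × 2.330 = 2.33 mmol/kg

CA = 2.33 mmol/kg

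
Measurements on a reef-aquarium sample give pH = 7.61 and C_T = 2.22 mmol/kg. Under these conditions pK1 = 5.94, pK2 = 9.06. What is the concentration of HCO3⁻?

α₁ = 1 / (1 + [H⁺]/K1 + K2/[H⁺]) = 1 / (1 + 10^-1.67 + 10^-1.45)
   = 1 / (1 + 0.021380 + 0.035481) = 1/1.0569 = 0.9462
[HCO3⁻] = α₁ × DIC = 0.9462 × 2.22 = 2.10 mmol/kg

[HCO3⁻] = 2.10 mmol/kg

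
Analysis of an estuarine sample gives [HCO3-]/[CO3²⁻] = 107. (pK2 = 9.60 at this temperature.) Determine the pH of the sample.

pH = 7.57

From K2 = [H⁺][CO3²⁻]/[HCO3-]:  pH = pK2 − log₁₀([HCO3-]/[CO3²⁻])
log₁₀(107) = +2.029
pH = 9.60 − (+2.029) = 7.57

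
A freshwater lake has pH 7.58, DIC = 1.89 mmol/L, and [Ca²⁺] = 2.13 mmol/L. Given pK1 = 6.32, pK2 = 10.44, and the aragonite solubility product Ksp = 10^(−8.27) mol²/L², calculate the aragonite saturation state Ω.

Ω = 0.980

α₂ = 1 / (1 + [H⁺]/K2 + [H⁺]²/(K1K2)) = 1 / (1 + 10^+2.86 + 10^+1.60)
   = 1 / (1 + 724.44 + 39.811) = 1/765.25 = 0.001307
[CO3²⁻] = α₂ × DIC = 0.001307 × 1.89 = 0.002470 mmol/L = 2.470 μmol/L
Ksp = 10^(−8.27) = 5.370×10^-9
Ω = [Ca²⁺][CO3²⁻]/Ksp = (2.13×10^-3)(2.470×10^-6) / 5.370×10^-9 = 0.980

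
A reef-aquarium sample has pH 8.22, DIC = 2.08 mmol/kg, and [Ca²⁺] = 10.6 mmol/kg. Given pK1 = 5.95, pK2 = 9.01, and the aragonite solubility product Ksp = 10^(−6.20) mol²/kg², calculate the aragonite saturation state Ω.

α₂ = 1 / (1 + [H⁺]/K2 + [H⁺]²/(K1K2)) = 1 / (1 + 10^+0.79 + 10^-1.48)
   = 1 / (1 + 6.1660 + 0.033113) = 1/7.1991 = 0.1389
[CO3²⁻] = α₂ × DIC = 0.1389 × 2.08 = 0.2889 mmol/kg
Ksp = 10^(−6.20) = 6.310×10^-7
Ω = [Ca²⁺][CO3²⁻]/Ksp = (10.6×10^-3)(2.889×10^-4) / 6.310×10^-7 = 4.85

Ω = 4.85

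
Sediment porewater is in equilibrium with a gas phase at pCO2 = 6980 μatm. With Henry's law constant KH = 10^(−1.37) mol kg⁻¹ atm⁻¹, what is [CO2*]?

KH = 10^(−1.37) = 4.266×10^-2 mol kg⁻¹ atm⁻¹
[CO2*] = KH · pCO2 = 4.266×10^-2 × 6980×10^-6 atm = 2.98×10^-4 mol/kg

[CO2*] = 298 μmol/kg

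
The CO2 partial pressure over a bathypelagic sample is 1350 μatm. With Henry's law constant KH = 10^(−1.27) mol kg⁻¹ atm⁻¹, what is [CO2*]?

KH = 10^(−1.27) = 5.370×10^-2 mol kg⁻¹ atm⁻¹
[CO2*] = KH · pCO2 = 5.370×10^-2 × 1350×10^-6 atm = 7.25×10^-5 mol/kg

[CO2*] = 72.5 μmol/kg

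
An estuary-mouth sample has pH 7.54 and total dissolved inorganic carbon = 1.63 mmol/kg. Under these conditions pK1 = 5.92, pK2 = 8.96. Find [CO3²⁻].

[CO3²⁻] = 0.0584 mmol/kg

α₂ = 1 / (1 + [H⁺]/K2 + [H⁺]²/(K1K2)) = 1 / (1 + 10^+1.42 + 10^-0.20)
   = 1 / (1 + 26.303 + 0.63096) = 1/27.934 = 0.03580
[CO3²⁻] = α₂ × DIC = 0.03580 × 1.63 = 0.0584 mmol/kg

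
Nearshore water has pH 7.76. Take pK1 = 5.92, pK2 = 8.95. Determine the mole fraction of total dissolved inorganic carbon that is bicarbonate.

α₁ = 0.927

α₁ = 1 / (1 + [H⁺]/K1 + K2/[H⁺]) = 1 / (1 + 10^-1.84 + 10^-1.19)
   = 1 / (1 + 0.014454 + 0.064565) = 1/1.0790 = 0.9268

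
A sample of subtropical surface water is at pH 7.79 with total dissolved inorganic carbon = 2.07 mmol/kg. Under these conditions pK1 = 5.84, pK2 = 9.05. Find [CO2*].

[CO2*] = 0.0218 mmol/kg

α₀ = 1 / (1 + K1/[H⁺] + K1K2/[H⁺]²) = 1 / (1 + 10^+1.95 + 10^+0.69)
   = 1 / (1 + 89.125 + 4.8978) = 1/95.023 = 0.01052
[CO2*] = α₀ × DIC = 0.01052 × 2.07 = 0.0218 mmol/kg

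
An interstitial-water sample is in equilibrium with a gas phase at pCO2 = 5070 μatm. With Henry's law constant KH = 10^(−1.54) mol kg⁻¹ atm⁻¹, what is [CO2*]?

KH = 10^(−1.54) = 2.884×10^-2 mol kg⁻¹ atm⁻¹
[CO2*] = KH · pCO2 = 2.884×10^-2 × 5070×10^-6 atm = 1.46×10^-4 mol/kg

[CO2*] = 146 μmol/kg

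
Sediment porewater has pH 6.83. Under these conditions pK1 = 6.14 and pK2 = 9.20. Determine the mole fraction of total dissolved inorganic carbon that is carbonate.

α₂ = 0.00353

α₂ = 1 / (1 + [H⁺]/K2 + [H⁺]²/(K1K2)) = 1 / (1 + 10^+2.37 + 10^+1.68)
   = 1 / (1 + 234.42 + 47.863) = 1/283.29 = 0.003530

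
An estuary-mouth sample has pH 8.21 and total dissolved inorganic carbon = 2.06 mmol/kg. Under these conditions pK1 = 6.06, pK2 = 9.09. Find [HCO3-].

α₁ = 1 / (1 + [H⁺]/K1 + K2/[H⁺]) = 1 / (1 + 10^-2.15 + 10^-0.88)
   = 1 / (1 + 0.0070795 + 0.13183) = 1/1.1389 = 0.8780
[HCO3⁻] = α₁ × DIC = 0.8780 × 2.06 = 1.81 mmol/kg

[HCO3⁻] = 1.81 mmol/kg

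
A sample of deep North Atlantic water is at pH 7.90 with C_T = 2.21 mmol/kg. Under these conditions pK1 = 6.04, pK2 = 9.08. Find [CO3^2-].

[CO3²⁻] = 0.135 mmol/kg

α₂ = 1 / (1 + [H⁺]/K2 + [H⁺]²/(K1K2)) = 1 / (1 + 10^+1.18 + 10^-0.68)
   = 1 / (1 + 15.136 + 0.20893) = 1/16.345 = 0.06118
[CO3²⁻] = α₂ × DIC = 0.06118 × 2.21 = 0.135 mmol/kg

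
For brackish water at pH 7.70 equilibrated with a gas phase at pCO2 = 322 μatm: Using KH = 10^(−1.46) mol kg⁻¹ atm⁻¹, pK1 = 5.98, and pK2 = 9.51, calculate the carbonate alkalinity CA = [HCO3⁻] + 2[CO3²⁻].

[CO2*] = KH · pCO2 = 10^(−1.46) × 322×10^-6 = 1.116×10^-5 mol/kg
α₀ = 1/(1 + K1/[H⁺] + K1K2/[H⁺]²) = 1/(1 + 10^+1.72 + 10^-0.09) = 0.01842
DIC = [CO2*]/α₀ = 1.116×10^-5 / 0.01842 = 0.6062 mmol/kg
CA = (α₁ + 2α₂)·DIC = (0.9666 + 2×0.01497) × 0.6062 = 0.604 mmol/kg

CA = 0.604 mmol/kg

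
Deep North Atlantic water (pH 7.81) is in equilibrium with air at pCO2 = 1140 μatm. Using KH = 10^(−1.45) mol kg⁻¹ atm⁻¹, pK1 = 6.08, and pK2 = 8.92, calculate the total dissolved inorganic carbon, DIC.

DIC = 2.38 mmol/kg

[CO2*] = KH · pCO2 = 10^(−1.45) × 1140×10^-6 = 4.045×10^-5 mol/kg
α₀ = 1/(1 + K1/[H⁺] + K1K2/[H⁺]²) = 1/(1 + 10^+1.73 + 10^+0.62) = 0.01699
DIC = [CO2*]/α₀ = 4.045×10^-5 / 0.01699 = 2.38 mmol/kg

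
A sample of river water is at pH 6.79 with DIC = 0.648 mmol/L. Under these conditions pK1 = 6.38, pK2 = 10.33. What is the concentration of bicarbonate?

[HCO3⁻] = 0.466 mmol/L

α₁ = 1 / (1 + [H⁺]/K1 + K2/[H⁺]) = 1 / (1 + 10^-0.41 + 10^-3.54)
   = 1 / (1 + 0.38905 + 0.00028840) = 1/1.3893 = 0.7198
[HCO3⁻] = α₁ × DIC = 0.7198 × 0.648 = 0.466 mmol/L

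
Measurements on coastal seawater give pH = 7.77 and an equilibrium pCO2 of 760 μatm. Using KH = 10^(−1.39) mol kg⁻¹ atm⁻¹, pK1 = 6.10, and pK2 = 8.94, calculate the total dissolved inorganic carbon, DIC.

DIC = 1.58 mmol/kg

[CO2*] = KH · pCO2 = 10^(−1.39) × 760×10^-6 = 3.096×10^-5 mol/kg
α₀ = 1/(1 + K1/[H⁺] + K1K2/[H⁺]²) = 1/(1 + 10^+1.67 + 10^+0.50) = 0.01963
DIC = [CO2*]/α₀ = 3.096×10^-5 / 0.01963 = 1.58 mmol/kg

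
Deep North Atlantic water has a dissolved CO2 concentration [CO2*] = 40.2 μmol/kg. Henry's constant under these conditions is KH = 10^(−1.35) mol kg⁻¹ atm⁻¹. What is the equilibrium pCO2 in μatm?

pCO2 = 900 μatm

KH = 10^(−1.35) = 4.467×10^-2 mol kg⁻¹ atm⁻¹
pCO2 = [CO2*]/KH = 40.2×10^-6 / 4.467×10^-2 = 9.00×10^-4 atm = 900 μatm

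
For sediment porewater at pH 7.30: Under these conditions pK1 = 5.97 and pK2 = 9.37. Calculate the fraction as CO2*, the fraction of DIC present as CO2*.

α₀ = 0.0443

α₀ = 1 / (1 + K1/[H⁺] + K1K2/[H⁺]²) = 1 / (1 + 10^+1.33 + 10^-0.74)
   = 1 / (1 + 21.380 + 0.18197) = 1/22.562 = 0.04432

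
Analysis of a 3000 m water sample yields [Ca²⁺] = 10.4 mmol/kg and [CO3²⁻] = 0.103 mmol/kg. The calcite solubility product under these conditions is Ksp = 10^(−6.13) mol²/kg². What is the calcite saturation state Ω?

Ω = 1.45

Ksp = 10^(−6.13) = 7.413×10^-7
Ω = [Ca²⁺][CO3²⁻]/Ksp = (10.4×10^-3)(0.103×10^-3) / 7.413×10^-7 = 1.45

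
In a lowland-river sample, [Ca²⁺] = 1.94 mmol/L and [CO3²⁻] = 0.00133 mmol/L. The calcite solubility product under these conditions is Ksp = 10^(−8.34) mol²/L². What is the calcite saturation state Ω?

Ω = 0.564

Ksp = 10^(−8.34) = 4.571×10^-9
Ω = [Ca²⁺][CO3²⁻]/Ksp = (1.94×10^-3)(0.00133×10^-3) / 4.571×10^-9 = 0.564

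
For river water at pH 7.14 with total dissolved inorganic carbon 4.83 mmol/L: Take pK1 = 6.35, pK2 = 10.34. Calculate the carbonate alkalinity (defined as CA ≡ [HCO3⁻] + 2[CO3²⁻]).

CA = [HCO3⁻] + 2[CO3²⁻] = (α₁ + 2α₂)·DIC
At pH 7.14: [H⁺]/K1 = 10^-0.79 = 0.16218, K2/[H⁺] = 10^-3.20 = 0.00063096
α₁ = 1/(1 + 0.16218 + 0.00063096) = 1/1.1628 = 0.8600; α₂ = α₁·K2/[H⁺] = 0.0005426
α₁ + 2α₂ = 0.8611
CA = 0.8611 × 4.83 = 4.16 mmol/L

CA = 4.16 mmol/L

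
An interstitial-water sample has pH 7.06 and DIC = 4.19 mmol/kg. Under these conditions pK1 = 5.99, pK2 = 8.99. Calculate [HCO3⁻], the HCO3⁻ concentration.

[HCO3⁻] = 3.82 mmol/kg

α₁ = 1 / (1 + [H⁺]/K1 + K2/[H⁺]) = 1 / (1 + 10^-1.07 + 10^-1.93)
   = 1 / (1 + 0.085114 + 0.011749) = 1/1.0969 = 0.9117
[HCO3⁻] = α₁ × DIC = 0.9117 × 4.19 = 3.82 mmol/kg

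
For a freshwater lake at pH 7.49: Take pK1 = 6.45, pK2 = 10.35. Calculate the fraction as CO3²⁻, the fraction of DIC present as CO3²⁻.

α₂ = 1 / (1 + [H⁺]/K2 + [H⁺]²/(K1K2)) = 1 / (1 + 10^+2.86 + 10^+1.82)
   = 1 / (1 + 724.44 + 66.069) = 1/791.51 = 0.001263

α₂ = 0.00126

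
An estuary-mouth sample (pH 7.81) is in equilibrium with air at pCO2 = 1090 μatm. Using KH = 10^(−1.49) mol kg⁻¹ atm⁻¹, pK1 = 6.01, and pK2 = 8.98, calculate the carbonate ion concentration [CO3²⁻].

[CO2*] = KH · pCO2 = 10^(−1.49) × 1090×10^-6 = 3.527×10^-5 mol/kg
α₀ = 1/(1 + K1/[H⁺] + K1K2/[H⁺]²) = 1/(1 + 10^+1.80 + 10^+0.63) = 0.01463
DIC = [CO2*]/α₀ = 3.527×10^-5 / 0.01463 = 2.411 mmol/kg
[CO3²⁻] = α₂·DIC; α₂ = 0.06240, so [CO3²⁻] = 0.06240 × 2.411 = 0.150 mmol/kg

[CO3²⁻] = 0.150 mmol/kg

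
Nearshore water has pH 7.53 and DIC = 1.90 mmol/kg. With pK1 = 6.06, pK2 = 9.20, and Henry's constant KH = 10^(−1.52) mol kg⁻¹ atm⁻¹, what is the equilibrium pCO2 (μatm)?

α₀ = 1 / (1 + K1/[H⁺] + K1K2/[H⁺]²) = 1 / (1 + 10^+1.47 + 10^-0.20)
   = 1 / (1 + 29.512 + 0.63096) = 1/31.143 = 0.03211
[CO2*] = α₀ × DIC = 0.03211 × 1.90 = 0.06101 mmol/kg
pCO2 = [CO2*]/KH = 6.101×10^-5 / 3.020×10^-2 = 2020 μatm

pCO2 = 2020 μatm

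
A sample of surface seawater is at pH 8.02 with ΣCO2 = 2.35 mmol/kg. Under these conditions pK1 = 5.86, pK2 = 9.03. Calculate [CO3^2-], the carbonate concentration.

[CO3²⁻] = 0.208 mmol/kg

α₂ = 1 / (1 + [H⁺]/K2 + [H⁺]²/(K1K2)) = 1 / (1 + 10^+1.01 + 10^-1.15)
   = 1 / (1 + 10.233 + 0.070795) = 1/11.304 = 0.08847
[CO3²⁻] = α₂ × DIC = 0.08847 × 2.35 = 0.208 mmol/kg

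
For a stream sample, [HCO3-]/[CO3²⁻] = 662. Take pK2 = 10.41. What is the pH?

pH = 7.59

From K2 = [H⁺][CO3²⁻]/[HCO3-]:  pH = pK2 − log₁₀([HCO3-]/[CO3²⁻])
log₁₀(662) = +2.821
pH = 10.41 − (+2.821) = 7.59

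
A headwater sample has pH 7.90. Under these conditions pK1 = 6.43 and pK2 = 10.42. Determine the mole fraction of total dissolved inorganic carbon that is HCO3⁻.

α₁ = 1 / (1 + [H⁺]/K1 + K2/[H⁺]) = 1 / (1 + 10^-1.47 + 10^-2.52)
   = 1 / (1 + 0.033884 + 0.0030200) = 1/1.0369 = 0.9644

α₁ = 0.964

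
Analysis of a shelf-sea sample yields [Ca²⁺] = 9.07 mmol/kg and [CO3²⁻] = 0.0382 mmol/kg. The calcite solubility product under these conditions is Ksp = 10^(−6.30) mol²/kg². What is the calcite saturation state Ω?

Ω = 0.691

Ksp = 10^(−6.30) = 5.012×10^-7
Ω = [Ca²⁺][CO3²⁻]/Ksp = (9.07×10^-3)(0.0382×10^-3) / 5.012×10^-7 = 0.691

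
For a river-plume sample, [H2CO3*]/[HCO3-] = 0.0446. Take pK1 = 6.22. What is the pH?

From K1 = [H⁺][HCO3-]/[H2CO3*]:  pH = pK1 − log₁₀([H2CO3*]/[HCO3-])
log₁₀(0.0446) = -1.351
pH = 6.22 − (-1.351) = 7.57

pH = 7.57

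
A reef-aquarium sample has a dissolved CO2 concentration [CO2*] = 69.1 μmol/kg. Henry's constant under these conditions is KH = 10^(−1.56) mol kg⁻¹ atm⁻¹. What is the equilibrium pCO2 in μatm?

pCO2 = 2510 μatm

KH = 10^(−1.56) = 2.754×10^-2 mol kg⁻¹ atm⁻¹
pCO2 = [CO2*]/KH = 69.1×10^-6 / 2.754×10^-2 = 2.51×10^-3 atm = 2510 μatm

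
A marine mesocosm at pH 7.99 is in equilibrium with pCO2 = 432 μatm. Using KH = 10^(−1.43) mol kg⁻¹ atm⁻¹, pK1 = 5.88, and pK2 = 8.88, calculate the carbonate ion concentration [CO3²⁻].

[CO2*] = KH · pCO2 = 10^(−1.43) × 432×10^-6 = 1.605×10^-5 mol/kg
α₀ = 1/(1 + K1/[H⁺] + K1K2/[H⁺]²) = 1/(1 + 10^+2.11 + 10^+1.22) = 0.006830
DIC = [CO2*]/α₀ = 1.605×10^-5 / 0.006830 = 2.350 mmol/kg
[CO3²⁻] = α₂·DIC; α₂ = 0.1133, so [CO3²⁻] = 0.1133 × 2.350 = 0.266 mmol/kg

[CO3²⁻] = 0.266 mmol/kg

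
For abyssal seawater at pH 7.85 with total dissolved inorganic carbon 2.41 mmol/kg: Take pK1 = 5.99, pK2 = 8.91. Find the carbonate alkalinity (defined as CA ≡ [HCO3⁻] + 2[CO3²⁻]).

CA = [HCO3⁻] + 2[CO3²⁻] = (α₁ + 2α₂)·DIC
At pH 7.85: [H⁺]/K1 = 10^-1.86 = 0.013804, K2/[H⁺] = 10^-1.06 = 0.087096
α₁ = 1/(1 + 0.013804 + 0.087096) = 1/1.1009 = 0.9083; α₂ = α₁·K2/[H⁺] = 0.07911
α₁ + 2α₂ = 1.0666
CA = 1.0666 × 2.41 = 2.57 mmol/kg

CA = 2.57 mmol/kg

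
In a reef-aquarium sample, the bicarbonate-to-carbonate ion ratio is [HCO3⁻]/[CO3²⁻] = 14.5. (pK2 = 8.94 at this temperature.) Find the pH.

pH = 7.78

From K2 = [H⁺][CO3²⁻]/[HCO3⁻]:  pH = pK2 − log₁₀([HCO3⁻]/[CO3²⁻])
log₁₀(14.5) = +1.161
pH = 8.94 − (+1.161) = 7.78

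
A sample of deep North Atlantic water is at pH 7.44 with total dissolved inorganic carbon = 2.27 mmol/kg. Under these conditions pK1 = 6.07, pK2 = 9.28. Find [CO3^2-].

[CO3²⁻] = 0.0310 mmol/kg

α₂ = 1 / (1 + [H⁺]/K2 + [H⁺]²/(K1K2)) = 1 / (1 + 10^+1.84 + 10^+0.47)
   = 1 / (1 + 69.183 + 2.9512) = 1/73.134 = 0.01367
[CO3²⁻] = α₂ × DIC = 0.01367 × 2.27 = 0.0310 mmol/kg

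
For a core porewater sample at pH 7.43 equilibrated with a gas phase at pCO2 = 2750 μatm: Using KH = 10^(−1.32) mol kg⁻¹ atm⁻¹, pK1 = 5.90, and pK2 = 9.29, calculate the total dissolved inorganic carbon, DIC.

[CO2*] = KH · pCO2 = 10^(−1.32) × 2750×10^-6 = 1.316×10^-4 mol/kg
α₀ = 1/(1 + K1/[H⁺] + K1K2/[H⁺]²) = 1/(1 + 10^+1.53 + 10^-0.33) = 0.02829
DIC = [CO2*]/α₀ = 1.316×10^-4 / 0.02829 = 4.65 mmol/kg

DIC = 4.65 mmol/kg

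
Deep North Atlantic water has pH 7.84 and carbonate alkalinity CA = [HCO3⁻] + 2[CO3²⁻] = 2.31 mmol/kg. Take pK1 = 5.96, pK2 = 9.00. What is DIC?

CA = [HCO3⁻] + 2[CO3²⁻] = (α₁ + 2α₂)·DIC
At pH 7.84: [H⁺]/K1 = 10^-1.88 = 0.013183, K2/[H⁺] = 10^-1.16 = 0.069183
α₁ = 1/(1 + 0.013183 + 0.069183) = 1/1.0824 = 0.9239; α₂ = α₁·K2/[H⁺] = 0.06392
α₁ + 2α₂ = 1.0517
DIC = CA / (α₁ + 2α₂) = 2.31 / 1.0517 = 2.20 mmol/kg

DIC = 2.20 mmol/kg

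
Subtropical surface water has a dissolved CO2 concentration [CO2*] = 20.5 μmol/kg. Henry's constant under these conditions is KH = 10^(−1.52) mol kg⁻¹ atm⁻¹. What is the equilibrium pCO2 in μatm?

pCO2 = 679 μatm

KH = 10^(−1.52) = 3.020×10^-2 mol kg⁻¹ atm⁻¹
pCO2 = [CO2*]/KH = 20.5×10^-6 / 3.020×10^-2 = 6.79×10^-4 atm = 679 μatm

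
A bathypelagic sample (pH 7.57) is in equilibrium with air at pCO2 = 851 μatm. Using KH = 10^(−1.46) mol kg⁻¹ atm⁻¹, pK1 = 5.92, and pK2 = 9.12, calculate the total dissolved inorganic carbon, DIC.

[CO2*] = KH · pCO2 = 10^(−1.46) × 851×10^-6 = 2.951×10^-5 mol/kg
α₀ = 1/(1 + K1/[H⁺] + K1K2/[H⁺]²) = 1/(1 + 10^+1.65 + 10^+0.10) = 0.02131
DIC = [CO2*]/α₀ = 2.951×10^-5 / 0.02131 = 1.38 mmol/kg

DIC = 1.38 mmol/kg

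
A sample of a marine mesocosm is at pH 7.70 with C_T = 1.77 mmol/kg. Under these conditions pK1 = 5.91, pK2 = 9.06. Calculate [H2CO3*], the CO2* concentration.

[CO2*] = 0.0271 mmol/kg

α₀ = 1 / (1 + K1/[H⁺] + K1K2/[H⁺]²) = 1 / (1 + 10^+1.79 + 10^+0.43)
   = 1 / (1 + 61.660 + 2.6915) = 1/65.351 = 0.01530
[CO2*] = α₀ × DIC = 0.01530 × 1.77 = 0.0271 mmol/kg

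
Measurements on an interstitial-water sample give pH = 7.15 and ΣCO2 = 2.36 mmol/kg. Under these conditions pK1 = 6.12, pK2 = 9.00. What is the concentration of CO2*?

α₀ = 1 / (1 + K1/[H⁺] + K1K2/[H⁺]²) = 1 / (1 + 10^+1.03 + 10^-0.82)
   = 1 / (1 + 10.715 + 0.15136) = 1/11.867 = 0.08427
[CO2*] = α₀ × DIC = 0.08427 × 2.36 = 0.199 mmol/kg

[CO2*] = 0.199 mmol/kg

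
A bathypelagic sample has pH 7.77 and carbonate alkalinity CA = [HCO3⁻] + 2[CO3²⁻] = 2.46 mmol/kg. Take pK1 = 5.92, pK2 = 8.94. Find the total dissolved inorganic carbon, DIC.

DIC = 2.34 mmol/kg

CA = [HCO3⁻] + 2[CO3²⁻] = (α₁ + 2α₂)·DIC
At pH 7.77: [H⁺]/K1 = 10^-1.85 = 0.014125, K2/[H⁺] = 10^-1.17 = 0.067608
α₁ = 1/(1 + 0.014125 + 0.067608) = 1/1.0817 = 0.9244; α₂ = α₁·K2/[H⁺] = 0.06250
α₁ + 2α₂ = 1.0494
DIC = CA / (α₁ + 2α₂) = 2.46 / 1.0494 = 2.34 mmol/kg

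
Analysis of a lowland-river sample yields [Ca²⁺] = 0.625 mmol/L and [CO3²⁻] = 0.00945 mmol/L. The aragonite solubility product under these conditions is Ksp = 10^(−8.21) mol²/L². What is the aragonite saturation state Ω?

Ω = 0.958

Ksp = 10^(−8.21) = 6.166×10^-9
Ω = [Ca²⁺][CO3²⁻]/Ksp = (0.625×10^-3)(0.00945×10^-3) / 6.166×10^-9 = 0.958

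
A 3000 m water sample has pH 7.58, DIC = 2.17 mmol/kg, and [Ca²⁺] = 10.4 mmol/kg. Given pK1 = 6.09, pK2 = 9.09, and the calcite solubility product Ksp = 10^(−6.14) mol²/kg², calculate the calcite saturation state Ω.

α₂ = 1 / (1 + [H⁺]/K2 + [H⁺]²/(K1K2)) = 1 / (1 + 10^+1.51 + 10^+0.02)
   = 1 / (1 + 32.359 + 1.0471) = 1/34.406 = 0.02906
[CO3²⁻] = α₂ × DIC = 0.02906 × 2.17 = 0.06307 mmol/kg
Ksp = 10^(−6.14) = 7.244×10^-7
Ω = [Ca²⁺][CO3²⁻]/Ksp = (10.4×10^-3)(6.307×10^-5) / 7.244×10^-7 = 0.905

Ω = 0.905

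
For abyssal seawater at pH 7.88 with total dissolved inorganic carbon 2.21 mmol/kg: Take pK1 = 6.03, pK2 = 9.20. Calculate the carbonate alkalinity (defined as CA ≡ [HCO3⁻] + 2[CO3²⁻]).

CA = 2.28 mmol/kg

CA = [HCO3⁻] + 2[CO3²⁻] = (α₁ + 2α₂)·DIC
At pH 7.88: [H⁺]/K1 = 10^-1.85 = 0.014125, K2/[H⁺] = 10^-1.32 = 0.047863
α₁ = 1/(1 + 0.014125 + 0.047863) = 1/1.0620 = 0.9416; α₂ = α₁·K2/[H⁺] = 0.04507
α₁ + 2α₂ = 1.0318
CA = 1.0318 × 2.21 = 2.28 mmol/kg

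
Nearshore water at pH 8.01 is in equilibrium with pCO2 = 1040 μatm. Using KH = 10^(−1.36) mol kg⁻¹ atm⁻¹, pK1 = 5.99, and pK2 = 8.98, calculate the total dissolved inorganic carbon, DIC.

DIC = 5.31 mmol/kg

[CO2*] = KH · pCO2 = 10^(−1.36) × 1040×10^-6 = 4.540×10^-5 mol/kg
α₀ = 1/(1 + K1/[H⁺] + K1K2/[H⁺]²) = 1/(1 + 10^+2.02 + 10^+1.05) = 0.008552
DIC = [CO2*]/α₀ = 4.540×10^-5 / 0.008552 = 5.31 mmol/kg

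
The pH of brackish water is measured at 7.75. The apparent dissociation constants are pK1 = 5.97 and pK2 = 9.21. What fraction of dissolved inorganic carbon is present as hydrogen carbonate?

α₁ = 1 / (1 + [H⁺]/K1 + K2/[H⁺]) = 1 / (1 + 10^-1.78 + 10^-1.46)
   = 1 / (1 + 0.016596 + 0.034674) = 1/1.0513 = 0.9512

α₁ = 0.951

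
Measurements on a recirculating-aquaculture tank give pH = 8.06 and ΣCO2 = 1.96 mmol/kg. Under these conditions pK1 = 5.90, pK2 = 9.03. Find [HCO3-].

[HCO3⁻] = 1.76 mmol/kg

α₁ = 1 / (1 + [H⁺]/K1 + K2/[H⁺]) = 1 / (1 + 10^-2.16 + 10^-0.97)
   = 1 / (1 + 0.0069183 + 0.10715) = 1/1.1141 = 0.8976
[HCO3⁻] = α₁ × DIC = 0.8976 × 1.96 = 1.76 mmol/kg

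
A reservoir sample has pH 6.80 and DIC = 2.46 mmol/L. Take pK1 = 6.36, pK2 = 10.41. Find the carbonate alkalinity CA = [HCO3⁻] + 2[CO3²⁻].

CA = 1.81 mmol/L

CA = [HCO3⁻] + 2[CO3²⁻] = (α₁ + 2α₂)·DIC
At pH 6.80: [H⁺]/K1 = 10^-0.44 = 0.36308, K2/[H⁺] = 10^-3.61 = 0.00024547
α₁ = 1/(1 + 0.36308 + 0.00024547) = 1/1.3633 = 0.7335; α₂ = α₁·K2/[H⁺] = 0.0001801
α₁ + 2α₂ = 0.7339
CA = 0.7339 × 2.46 = 1.81 mmol/L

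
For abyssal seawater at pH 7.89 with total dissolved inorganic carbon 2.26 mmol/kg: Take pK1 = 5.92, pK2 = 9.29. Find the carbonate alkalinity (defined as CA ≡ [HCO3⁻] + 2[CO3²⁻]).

CA = [HCO3⁻] + 2[CO3²⁻] = (α₁ + 2α₂)·DIC
At pH 7.89: [H⁺]/K1 = 10^-1.97 = 0.010715, K2/[H⁺] = 10^-1.40 = 0.039811
α₁ = 1/(1 + 0.010715 + 0.039811) = 1/1.0505 = 0.9519; α₂ = α₁·K2/[H⁺] = 0.03790
α₁ + 2α₂ = 1.0277
CA = 1.0277 × 2.26 = 2.32 mmol/kg

CA = 2.32 mmol/kg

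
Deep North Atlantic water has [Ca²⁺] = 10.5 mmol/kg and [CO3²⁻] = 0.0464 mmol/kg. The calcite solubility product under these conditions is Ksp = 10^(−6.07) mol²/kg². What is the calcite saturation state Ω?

Ksp = 10^(−6.07) = 8.511×10^-7
Ω = [Ca²⁺][CO3²⁻]/Ksp = (10.5×10^-3)(0.0464×10^-3) / 8.511×10^-7 = 0.572

Ω = 0.572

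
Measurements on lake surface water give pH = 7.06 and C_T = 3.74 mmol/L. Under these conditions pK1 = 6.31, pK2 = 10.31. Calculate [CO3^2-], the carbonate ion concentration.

[CO3²⁻] = 1.78 μmol/L

α₂ = 1 / (1 + [H⁺]/K2 + [H⁺]²/(K1K2)) = 1 / (1 + 10^+3.25 + 10^+2.50)
   = 1 / (1 + 1778.3 + 316.23) = 1/2095.5 = 0.0004772
[CO3²⁻] = α₂ × DIC = 0.0004772 × 3.74 = 0.00178 mmol/L = 1.78 μmol/L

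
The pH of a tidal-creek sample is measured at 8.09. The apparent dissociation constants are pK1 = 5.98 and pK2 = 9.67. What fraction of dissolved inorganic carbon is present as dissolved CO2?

α₀ = 0.00751

α₀ = 1 / (1 + K1/[H⁺] + K1K2/[H⁺]²) = 1 / (1 + 10^+2.11 + 10^+0.53)
   = 1 / (1 + 128.82 + 3.3884) = 1/133.21 = 0.007507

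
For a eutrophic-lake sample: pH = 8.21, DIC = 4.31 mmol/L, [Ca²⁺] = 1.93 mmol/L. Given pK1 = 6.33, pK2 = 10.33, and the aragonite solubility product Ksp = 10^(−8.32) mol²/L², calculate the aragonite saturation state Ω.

Ω = 12.9

α₂ = 1 / (1 + [H⁺]/K2 + [H⁺]²/(K1K2)) = 1 / (1 + 10^+2.12 + 10^+0.24)
   = 1 / (1 + 131.83 + 1.7378) = 1/134.56 = 0.007431
[CO3²⁻] = α₂ × DIC = 0.007431 × 4.31 = 0.03203 mmol/L
Ksp = 10^(−8.32) = 4.786×10^-9
Ω = [Ca²⁺][CO3²⁻]/Ksp = (1.93×10^-3)(3.203×10^-5) / 4.786×10^-9 = 12.9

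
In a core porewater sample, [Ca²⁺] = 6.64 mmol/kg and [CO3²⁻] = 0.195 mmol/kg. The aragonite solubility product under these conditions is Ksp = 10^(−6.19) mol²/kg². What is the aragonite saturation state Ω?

Ksp = 10^(−6.19) = 6.457×10^-7
Ω = [Ca²⁺][CO3²⁻]/Ksp = (6.64×10^-3)(0.195×10^-3) / 6.457×10^-7 = 2.01

Ω = 2.01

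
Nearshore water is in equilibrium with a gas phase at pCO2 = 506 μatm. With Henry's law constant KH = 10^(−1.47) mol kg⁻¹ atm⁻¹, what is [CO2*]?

KH = 10^(−1.47) = 3.388×10^-2 mol kg⁻¹ atm⁻¹
[CO2*] = KH · pCO2 = 3.388×10^-2 × 506×10^-6 atm = 1.71×10^-5 mol/kg

[CO2*] = 17.1 μmol/kg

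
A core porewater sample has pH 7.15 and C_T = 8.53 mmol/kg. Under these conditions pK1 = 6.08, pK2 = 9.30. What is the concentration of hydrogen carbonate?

[HCO3⁻] = 7.81 mmol/kg

α₁ = 1 / (1 + [H⁺]/K1 + K2/[H⁺]) = 1 / (1 + 10^-1.07 + 10^-2.15)
   = 1 / (1 + 0.085114 + 0.0070795) = 1/1.0922 = 0.9156
[HCO3⁻] = α₁ × DIC = 0.9156 × 8.53 = 7.81 mmol/kg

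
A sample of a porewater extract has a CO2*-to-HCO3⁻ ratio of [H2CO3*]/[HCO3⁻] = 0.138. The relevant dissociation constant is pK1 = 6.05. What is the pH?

From K1 = [H⁺][HCO3⁻]/[H2CO3*]:  pH = pK1 − log₁₀([H2CO3*]/[HCO3⁻])
log₁₀(0.138) = -0.860
pH = 6.05 − (-0.860) = 6.91

pH = 6.91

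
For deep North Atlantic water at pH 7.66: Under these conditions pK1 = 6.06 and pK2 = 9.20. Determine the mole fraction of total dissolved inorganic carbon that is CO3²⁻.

α₂ = 1 / (1 + [H⁺]/K2 + [H⁺]²/(K1K2)) = 1 / (1 + 10^+1.54 + 10^-0.06)
   = 1 / (1 + 34.674 + 0.87096) = 1/36.545 = 0.02736

α₂ = 0.0274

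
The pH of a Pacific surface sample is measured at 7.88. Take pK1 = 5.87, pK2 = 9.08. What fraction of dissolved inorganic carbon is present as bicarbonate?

α₁ = 0.932

α₁ = 1 / (1 + [H⁺]/K1 + K2/[H⁺]) = 1 / (1 + 10^-2.01 + 10^-1.20)
   = 1 / (1 + 0.0097724 + 0.063096) = 1/1.0729 = 0.9321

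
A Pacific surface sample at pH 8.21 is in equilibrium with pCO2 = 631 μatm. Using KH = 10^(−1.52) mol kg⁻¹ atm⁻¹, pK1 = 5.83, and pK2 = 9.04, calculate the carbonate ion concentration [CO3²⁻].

[CO3²⁻] = 0.676 mmol/kg

[CO2*] = KH · pCO2 = 10^(−1.52) × 631×10^-6 = 1.906×10^-5 mol/kg
α₀ = 1/(1 + K1/[H⁺] + K1K2/[H⁺]²) = 1/(1 + 10^+2.38 + 10^+1.55) = 0.003618
DIC = [CO2*]/α₀ = 1.906×10^-5 / 0.003618 = 5.266 mmol/kg
[CO3²⁻] = α₂·DIC; α₂ = 0.1284, so [CO3²⁻] = 0.1284 × 5.266 = 0.676 mmol/kg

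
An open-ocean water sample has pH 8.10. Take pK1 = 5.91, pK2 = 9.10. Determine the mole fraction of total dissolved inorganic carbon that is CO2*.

α₀ = 0.00584

α₀ = 1 / (1 + K1/[H⁺] + K1K2/[H⁺]²) = 1 / (1 + 10^+2.19 + 10^+1.19)
   = 1 / (1 + 154.88 + 15.488) = 1/171.37 = 0.005835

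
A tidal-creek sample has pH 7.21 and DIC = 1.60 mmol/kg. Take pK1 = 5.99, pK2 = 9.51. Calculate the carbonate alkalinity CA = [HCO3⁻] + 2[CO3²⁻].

CA = [HCO3⁻] + 2[CO3²⁻] = (α₁ + 2α₂)·DIC
At pH 7.21: [H⁺]/K1 = 10^-1.22 = 0.060256, K2/[H⁺] = 10^-2.30 = 0.0050119
α₁ = 1/(1 + 0.060256 + 0.0050119) = 1/1.0653 = 0.9387; α₂ = α₁·K2/[H⁺] = 0.004705
α₁ + 2α₂ = 0.9481
CA = 0.9481 × 1.60 = 1.52 mmol/kg

CA = 1.52 mmol/kg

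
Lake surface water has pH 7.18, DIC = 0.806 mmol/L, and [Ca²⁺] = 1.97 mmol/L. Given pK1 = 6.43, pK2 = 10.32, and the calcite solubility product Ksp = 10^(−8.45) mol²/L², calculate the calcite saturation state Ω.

Ω = 0.275

α₂ = 1 / (1 + [H⁺]/K2 + [H⁺]²/(K1K2)) = 1 / (1 + 10^+3.14 + 10^+2.39)
   = 1 / (1 + 1380.4 + 245.47) = 1/1626.9 = 0.0006147
[CO3²⁻] = α₂ × DIC = 0.0006147 × 0.806 = 0.0004954 mmol/L = 0.4954 μmol/L
Ksp = 10^(−8.45) = 3.548×10^-9
Ω = [Ca²⁺][CO3²⁻]/Ksp = (1.97×10^-3)(4.954×10^-7) / 3.548×10^-9 = 0.275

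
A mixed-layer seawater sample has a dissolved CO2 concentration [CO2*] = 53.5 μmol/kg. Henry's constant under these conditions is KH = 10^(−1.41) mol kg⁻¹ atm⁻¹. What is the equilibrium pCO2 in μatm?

KH = 10^(−1.41) = 3.890×10^-2 mol kg⁻¹ atm⁻¹
pCO2 = [CO2*]/KH = 53.5×10^-6 / 3.890×10^-2 = 1.38×10^-3 atm = 1380 μatm

pCO2 = 1380 μatm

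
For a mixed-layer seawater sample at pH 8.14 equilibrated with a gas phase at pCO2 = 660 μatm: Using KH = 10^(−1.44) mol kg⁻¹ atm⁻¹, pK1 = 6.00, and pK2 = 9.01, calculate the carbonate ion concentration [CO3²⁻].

[CO3²⁻] = 0.446 mmol/kg

[CO2*] = KH · pCO2 = 10^(−1.44) × 660×10^-6 = 2.396×10^-5 mol/kg
α₀ = 1/(1 + K1/[H⁺] + K1K2/[H⁺]²) = 1/(1 + 10^+2.14 + 10^+1.27) = 0.006343
DIC = [CO2*]/α₀ = 2.396×10^-5 / 0.006343 = 3.778 mmol/kg
[CO3²⁻] = α₂·DIC; α₂ = 0.1181, so [CO3²⁻] = 0.1181 × 3.778 = 0.446 mmol/kg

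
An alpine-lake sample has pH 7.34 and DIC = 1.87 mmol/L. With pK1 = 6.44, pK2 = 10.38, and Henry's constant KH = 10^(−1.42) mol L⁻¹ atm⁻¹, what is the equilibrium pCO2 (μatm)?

pCO2 = 5500 μatm

α₀ = 1 / (1 + K1/[H⁺] + K1K2/[H⁺]²) = 1 / (1 + 10^+0.90 + 10^-2.14)
   = 1 / (1 + 7.9433 + 0.0072444) = 1/8.9505 = 0.1117
[CO2*] = α₀ × DIC = 0.1117 × 1.87 = 0.2089 mmol/L
pCO2 = [CO2*]/KH = 2.089×10^-4 / 3.802×10^-2 = 5500 μatm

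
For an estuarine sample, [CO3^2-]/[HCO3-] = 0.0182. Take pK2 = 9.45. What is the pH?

From K2 = [H⁺][CO3^2-]/[HCO3-]:  pH = pK2 + log₁₀([CO3^2-]/[HCO3-])
log₁₀(0.0182) = -1.740
pH = 9.45 + (-1.740) = 7.71

pH = 7.71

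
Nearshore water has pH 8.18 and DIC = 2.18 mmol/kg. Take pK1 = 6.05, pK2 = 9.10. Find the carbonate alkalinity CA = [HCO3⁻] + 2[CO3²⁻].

CA = [HCO3⁻] + 2[CO3²⁻] = (α₁ + 2α₂)·DIC
At pH 8.18: [H⁺]/K1 = 10^-2.13 = 0.0074131, K2/[H⁺] = 10^-0.92 = 0.12023
α₁ = 1/(1 + 0.0074131 + 0.12023) = 1/1.1276 = 0.8868; α₂ = α₁·K2/[H⁺] = 0.1066
α₁ + 2α₂ = 1.1000
CA = 1.1000 × 2.18 = 2.40 mmol/kg

CA = 2.40 mmol/kg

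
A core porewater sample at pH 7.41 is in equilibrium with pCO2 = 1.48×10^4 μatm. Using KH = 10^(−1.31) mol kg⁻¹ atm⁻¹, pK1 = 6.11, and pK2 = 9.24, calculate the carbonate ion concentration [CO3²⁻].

[CO3²⁻] = 0.214 mmol/kg

[CO2*] = KH · pCO2 = 10^(−1.31) × 1.48×10^4×10^-6 = 7.249×10^-4 mol/kg
α₀ = 1/(1 + K1/[H⁺] + K1K2/[H⁺]²) = 1/(1 + 10^+1.30 + 10^-0.53) = 0.04706
DIC = [CO2*]/α₀ = 7.249×10^-4 / 0.04706 = 15.40 mmol/kg
[CO3²⁻] = α₂·DIC; α₂ = 0.01389, so [CO3²⁻] = 0.01389 × 15.40 = 0.214 mmol/kg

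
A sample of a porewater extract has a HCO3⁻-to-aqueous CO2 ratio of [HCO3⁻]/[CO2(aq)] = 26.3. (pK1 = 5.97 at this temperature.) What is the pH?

From K1 = [H⁺][HCO3⁻]/[CO2(aq)]:  pH = pK1 + log₁₀([HCO3⁻]/[CO2(aq)])
log₁₀(26.3) = +1.420
pH = 5.97 + (+1.420) = 7.39

pH = 7.39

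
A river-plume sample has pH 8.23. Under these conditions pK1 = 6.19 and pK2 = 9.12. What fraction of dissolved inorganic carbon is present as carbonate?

α₂ = 1 / (1 + [H⁺]/K2 + [H⁺]²/(K1K2)) = 1 / (1 + 10^+0.89 + 10^-1.15)
   = 1 / (1 + 7.7625 + 0.070795) = 1/8.8333 = 0.1132

α₂ = 0.113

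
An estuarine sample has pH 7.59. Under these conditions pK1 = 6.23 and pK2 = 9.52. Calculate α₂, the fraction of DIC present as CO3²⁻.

α₂ = 0.0111

α₂ = 1 / (1 + [H⁺]/K2 + [H⁺]²/(K1K2)) = 1 / (1 + 10^+1.93 + 10^+0.57)
   = 1 / (1 + 85.114 + 3.7154) = 1/89.829 = 0.01113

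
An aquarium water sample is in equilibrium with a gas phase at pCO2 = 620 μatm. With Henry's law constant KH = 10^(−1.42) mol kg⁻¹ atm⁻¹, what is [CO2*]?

KH = 10^(−1.42) = 3.802×10^-2 mol kg⁻¹ atm⁻¹
[CO2*] = KH · pCO2 = 3.802×10^-2 × 620×10^-6 atm = 2.36×10^-5 mol/kg

[CO2*] = 23.6 μmol/kg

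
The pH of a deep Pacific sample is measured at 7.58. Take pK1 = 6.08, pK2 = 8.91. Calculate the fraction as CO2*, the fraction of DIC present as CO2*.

α₀ = 1 / (1 + K1/[H⁺] + K1K2/[H⁺]²) = 1 / (1 + 10^+1.50 + 10^+0.17)
   = 1 / (1 + 31.623 + 1.4791) = 1/34.102 = 0.02932

α₀ = 0.0293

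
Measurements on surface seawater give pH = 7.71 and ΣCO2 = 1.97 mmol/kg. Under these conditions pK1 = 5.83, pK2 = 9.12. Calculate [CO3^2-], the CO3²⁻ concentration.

α₂ = 1 / (1 + [H⁺]/K2 + [H⁺]²/(K1K2)) = 1 / (1 + 10^+1.41 + 10^-0.47)
   = 1 / (1 + 25.704 + 0.33884) = 1/27.043 = 0.03698
[CO3²⁻] = α₂ × DIC = 0.03698 × 1.97 = 0.0728 mmol/kg

[CO3²⁻] = 0.0728 mmol/kg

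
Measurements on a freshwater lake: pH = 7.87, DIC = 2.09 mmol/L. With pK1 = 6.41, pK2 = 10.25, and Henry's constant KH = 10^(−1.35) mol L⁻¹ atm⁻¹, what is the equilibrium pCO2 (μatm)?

α₀ = 1 / (1 + K1/[H⁺] + K1K2/[H⁺]²) = 1 / (1 + 10^+1.46 + 10^-0.92)
   = 1 / (1 + 28.840 + 0.12023) = 1/29.961 = 0.03338
[CO2*] = α₀ × DIC = 0.03338 × 2.09 = 0.06976 mmol/L
pCO2 = [CO2*]/KH = 6.976×10^-5 / 4.467×10^-2 = 1560 μatm

pCO2 = 1560 μatm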